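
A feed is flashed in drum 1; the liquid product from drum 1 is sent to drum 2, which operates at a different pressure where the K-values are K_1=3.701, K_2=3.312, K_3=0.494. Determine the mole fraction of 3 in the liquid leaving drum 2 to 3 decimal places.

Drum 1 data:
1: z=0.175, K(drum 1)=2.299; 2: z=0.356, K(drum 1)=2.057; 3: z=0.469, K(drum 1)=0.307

Drum 1:
Material balance + equilibrium reduce to Σ zᵢ(Kᵢ−1)/(1+ψ₁(Kᵢ−1)) = 0.
Check two-phase: ΣzᵢKᵢ = 1.279 > 1 and Σzᵢ/Kᵢ = 1.777 > 1, so g(0) = 0.279 > 0 and g(1) = -0.777 < 0.
Newton–Raphson from ψ₁ = 0.32:
  ψ₁ = 0.320: g = 0.0241, g' = -0.741 → ψ₁ = 0.353
  ψ₁ = 0.353: g = -0.0000, g' = -0.744 → ψ₁ = 0.352
Converged at ψ₁ = 0.352.
Drum-1 compositions:
  1: x = 0.120, y = 0.276
  2: x = 0.259, y = 0.534
  3: x = 0.621, y = 0.191
Drum-2 feed = drum-1 liquid: z₂ = (0.1200, 0.2594, 0.6206).
Drum 2:
Material balance + equilibrium reduce to Σ zᵢ(Kᵢ−1)/(1+ψ₂(Kᵢ−1)) = 0.
g(0) = ΣzᵢKᵢ − 1 = 0.610 and g(1) = 1 − Σzᵢ/Kᵢ = -0.367, so a root lies in (0, 1).
Iterate (Newton) starting at ψ₂ = 0.41:
  ψ₂ = 0.410: g = 0.0655, g' = -0.816 → ψ₂ = 0.490
  ψ₂ = 0.490: g = 0.0029, g' = -0.748 → ψ₂ = 0.494
Converged at ψ₂ = 0.494.
  1: x = 0.051, y = 0.190
  2: x = 0.121, y = 0.401
  3: x = 0.828, y = 0.409

x_3 (drum 2) = 0.828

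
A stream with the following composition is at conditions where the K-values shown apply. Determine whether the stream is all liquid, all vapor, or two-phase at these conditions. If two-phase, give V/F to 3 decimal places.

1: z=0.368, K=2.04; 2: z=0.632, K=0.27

ΣzᵢKᵢ = 0.921; Σzᵢ/Kᵢ = 2.521.
Since ΣzᵢKᵢ < 1 the mixture is below its bubble point — single liquid phase.

all liquid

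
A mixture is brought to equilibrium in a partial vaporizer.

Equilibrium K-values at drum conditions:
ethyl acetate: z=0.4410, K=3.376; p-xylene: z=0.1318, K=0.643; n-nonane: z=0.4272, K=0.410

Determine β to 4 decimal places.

β = 0.5777

Rachford–Rice: g(β) = Σ zᵢ(Kᵢ−1)/(1+β(Kᵢ−1)) = 0.
g(0) = ΣzᵢKᵢ − 1 = 0.7487 and g(1) = 1 − Σzᵢ/Kᵢ = -0.3776, so a root lies in (0, 1).
Iterate (Newton) starting at β = 0.4:
  β = 0.4000: g = 0.15243, g' = -0.9321 → β = 0.5635
  β = 0.5635: g = 0.01148, g' = -0.8151 → β = 0.5776
  β = 0.5776: g = 0.00003, g' = -0.8112 → β = 0.5777
Converged at β = 0.5777.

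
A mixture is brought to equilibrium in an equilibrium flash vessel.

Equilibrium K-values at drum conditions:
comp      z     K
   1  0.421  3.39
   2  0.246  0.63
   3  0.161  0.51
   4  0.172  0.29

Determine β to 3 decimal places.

Material balance + equilibrium reduce to Σ zᵢ(Kᵢ−1)/(1+β(Kᵢ−1)) = 0.
g(0) = ΣzᵢKᵢ − 1 = 0.714 and g(1) = 1 − Σzᵢ/Kᵢ = -0.423, so a root lies in (0, 1).
Iterate (Newton) starting at β = 0.5:
  β = 0.500: g = 0.0529, g' = -0.826 → β = 0.564
  β = 0.564: g = 0.0008, g' = -0.805 → β = 0.565
Converged at β = 0.565.

β = 0.565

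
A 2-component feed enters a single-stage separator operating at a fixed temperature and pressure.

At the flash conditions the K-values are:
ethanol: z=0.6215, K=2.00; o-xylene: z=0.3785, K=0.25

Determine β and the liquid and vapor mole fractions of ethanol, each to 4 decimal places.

β = 0.4502, x_ethanol = 0.4286, y_ethanol = 0.8571

Material balance + equilibrium reduce to Σ zᵢ(Kᵢ−1)/(1+β(Kᵢ−1)) = 0.
g(0) = ΣzᵢKᵢ − 1 = 0.3376 and g(1) = 1 − Σzᵢ/Kᵢ = -0.8247, so a root lies in (0, 1).
Binary case is linear: z₁(K₁−1)(1+β(K₂−1)) + z₂(K₂−1)(1+β(K₁−1)) = 0
⇒ β = [z₁(K₁−1)+z₂(K₂−1)] / [−(K₁−1)(K₂−1)] = 0.33763/0.75000 = 0.4502
Compositions from xᵢ = zᵢ/(1+β(Kᵢ−1)), yᵢ = Kᵢxᵢ:
  ethanol: x = 0.4286, y = 0.8571
  o-xylene: x = 0.5714, y = 0.1429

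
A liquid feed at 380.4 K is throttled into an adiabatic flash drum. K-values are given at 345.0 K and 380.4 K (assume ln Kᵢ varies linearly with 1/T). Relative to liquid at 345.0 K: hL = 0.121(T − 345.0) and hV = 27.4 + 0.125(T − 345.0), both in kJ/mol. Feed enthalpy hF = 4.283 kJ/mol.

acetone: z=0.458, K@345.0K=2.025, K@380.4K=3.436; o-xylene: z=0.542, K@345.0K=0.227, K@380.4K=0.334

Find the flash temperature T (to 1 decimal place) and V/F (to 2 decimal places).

T = 349.2 K, V/F = 0.14

Adiabatic flash: solve Rachford–Rice at each trial T, then check hF = ψ·hV(T) + (1−ψ)·hL(T).
  T = 345.0 K: K = (2.025, 0.227), RR gives ψ = 0.064, H_out = 1.746 kJ/mol
  T = 380.4 K: K = (3.436, 0.334), RR gives ψ = 0.465, H_out = 17.096 kJ/mol
  T = 362.7 K: K = (2.672, 0.278), RR gives ψ = 0.310, H_out = 10.662 kJ/mol
  T = 353.9 K: K = (2.336, 0.252), RR gives ψ = 0.207, H_out = 6.745 kJ/mol
  T = 349.4 K: K = (2.175, 0.239), RR gives ψ = 0.141, H_out = 4.392 kJ/mol
  T = 347.2 K: K = (2.099, 0.233), RR gives ψ = 0.104, H_out = 3.119 kJ/mol
Linear interpolation between T = 347.2 (H_out = 3.119) and T = 349.4 (H_out = 4.392) on hF = 4.283 gives T ≈ 349.2 K, at which ψ = 0.14.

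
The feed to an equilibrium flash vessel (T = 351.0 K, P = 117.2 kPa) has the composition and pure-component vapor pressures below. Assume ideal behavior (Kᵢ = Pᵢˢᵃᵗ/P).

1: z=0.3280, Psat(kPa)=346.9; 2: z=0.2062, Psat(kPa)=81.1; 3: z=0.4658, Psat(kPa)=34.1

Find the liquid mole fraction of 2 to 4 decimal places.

x_2 = 0.2204

Raoult's law: Kᵢ = Pᵢˢᵃᵗ/P = Pᵢˢᵃᵗ/117.2.
  K_1 = 346.9/117.2 = 2.959898, K_2 = 81.1/117.2 = 0.691980, K_3 = 34.1/117.2 = 0.290956
Rachford–Rice: g(V/F) = Σ zᵢ(Kᵢ−1)/(1+V/F(Kᵢ−1)) = 0.
Feasibility: ΣzᵢKᵢ = 1.2491, Σzᵢ/Kᵢ = 2.0097 — both > 1, two phases present.
Iterate (Newton) starting at V/F = 0.5:
  V/F = 0.5000: g = -0.26207, g' = -0.9108 → V/F = 0.2123
  V/F = 0.2123: g = -0.00276, g' = -0.9753 → V/F = 0.2094
Converged at V/F = 0.2094.
Compositions from xᵢ = zᵢ/(1+V/F(Kᵢ−1)), yᵢ = Kᵢxᵢ:
  1: x = 0.2325, y = 0.6883
  2: x = 0.2204, y = 0.1525
  3: x = 0.5470, y = 0.1592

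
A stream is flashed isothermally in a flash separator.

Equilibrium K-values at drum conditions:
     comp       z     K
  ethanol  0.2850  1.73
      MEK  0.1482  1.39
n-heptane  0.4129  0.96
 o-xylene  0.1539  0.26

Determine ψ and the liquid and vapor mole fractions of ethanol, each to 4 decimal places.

Material balance + equilibrium reduce to Σ zᵢ(Kᵢ−1)/(1+ψ(Kᵢ−1)) = 0.
Check two-phase: ΣzᵢKᵢ = 1.1354 > 1 and Σzᵢ/Kᵢ = 1.2934 > 1, so g(0) = 0.1354 > 0 and g(1) = -0.2934 < 0.
Newton–Raphson from ψ = 0.64:
  ψ = 0.6400: g = -0.04524, g' = -0.3898 → ψ = 0.5239
  ψ = 0.5239: g = -0.00439, g' = -0.3205 → ψ = 0.5102
  ψ = 0.5102: g = -0.00004, g' = -0.3145 → ψ = 0.5101
Converged at ψ = 0.5101.
Compositions from xᵢ = zᵢ/(1+ψ(Kᵢ−1)), yᵢ = Kᵢxᵢ:
  ethanol: x = 0.2077, y = 0.3593
  MEK: x = 0.1236, y = 0.1718
  n-heptane: x = 0.4215, y = 0.4046
  o-xylene: x = 0.2472, y = 0.0643

ψ = 0.5101, x_ethanol = 0.2077, y_ethanol = 0.3593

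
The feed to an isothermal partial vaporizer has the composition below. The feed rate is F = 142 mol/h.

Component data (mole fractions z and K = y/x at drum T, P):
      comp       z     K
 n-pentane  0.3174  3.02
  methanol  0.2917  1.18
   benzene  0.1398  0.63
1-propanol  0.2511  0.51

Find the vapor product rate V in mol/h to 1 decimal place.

Newton–Raphson from V/F = 0.5:
  V/F = 0.5000: g = 0.14072, g' = -0.4631 → V/F = 0.8039
  V/F = 0.8039: g = 0.01361, g' = -0.3982 → V/F = 0.8380
Converged at V/F = 0.8380.
Then V = V/F·F = 0.8380·142 = 119.0 mol/h and L = F − V = 23.0 mol/h.

V = 119.0 mol/h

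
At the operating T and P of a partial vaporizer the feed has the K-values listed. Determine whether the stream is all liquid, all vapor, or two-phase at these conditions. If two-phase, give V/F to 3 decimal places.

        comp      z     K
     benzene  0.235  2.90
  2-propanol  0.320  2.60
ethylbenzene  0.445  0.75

all vapor

ΣzᵢKᵢ = 1.847; Σzᵢ/Kᵢ = 0.797.
Since Σzᵢ/Kᵢ < 1 the mixture is above its dew point — single vapor phase.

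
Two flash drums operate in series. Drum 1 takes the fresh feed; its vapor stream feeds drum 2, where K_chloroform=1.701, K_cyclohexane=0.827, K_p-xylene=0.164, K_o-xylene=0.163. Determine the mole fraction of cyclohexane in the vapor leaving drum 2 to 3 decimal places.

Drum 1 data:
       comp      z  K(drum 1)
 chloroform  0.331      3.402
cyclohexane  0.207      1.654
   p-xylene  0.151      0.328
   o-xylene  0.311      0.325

Drum 1:
Rachford–Rice: g(ψ₁) = Σ zᵢ(Kᵢ−1)/(1+ψ₁(Kᵢ−1)) = 0.
g(0) = ΣzᵢKᵢ − 1 = 0.619 and g(1) = 1 − Σzᵢ/Kᵢ = -0.640, so a root lies in (0, 1).
Iterate (Newton) starting at ψ₁ = 0.59:
  ψ₁ = 0.590: g = -0.0904, g' = -0.951 → ψ₁ = 0.495
  ψ₁ = 0.495: g = -0.0018, g' = -0.922 → ψ₁ = 0.493
Converged at ψ₁ = 0.493.
Drum-1 compositions:
  chloroform: x = 0.152, y = 0.516
  cyclohexane: x = 0.157, y = 0.259
  p-xylene: x = 0.226, y = 0.074
  o-xylene: x = 0.466, y = 0.151
Drum-2 feed = drum-1 vapor: z₂ = (0.5155, 0.2589, 0.0741, 0.1515).
Drum 2:
Let ψ₂ = V/F and solve Σ zᵢ(Kᵢ−1)/(1+ψ₂(Kᵢ−1)) = 0.
Check two-phase: ΣzᵢKᵢ = 1.128 > 1 and Σzᵢ/Kᵢ = 1.997 > 1, so g(0) = 0.128 > 0 and g(1) = -0.997 < 0.
Iterate (Newton) starting at ψ₂ = 0.5:
  ψ₂ = 0.500: g = -0.1059, g' = -0.615 → ψ₂ = 0.328
  ψ₂ = 0.328: g = -0.0137, g' = -0.476 → ψ₂ = 0.299
Converged at ψ₂ = 0.299.
  chloroform: x = 0.426, y = 0.725
  cyclohexane: x = 0.273, y = 0.226
  p-xylene: x = 0.099, y = 0.016
  o-xylene: x = 0.202, y = 0.033

y_cyclohexane (drum 2) = 0.226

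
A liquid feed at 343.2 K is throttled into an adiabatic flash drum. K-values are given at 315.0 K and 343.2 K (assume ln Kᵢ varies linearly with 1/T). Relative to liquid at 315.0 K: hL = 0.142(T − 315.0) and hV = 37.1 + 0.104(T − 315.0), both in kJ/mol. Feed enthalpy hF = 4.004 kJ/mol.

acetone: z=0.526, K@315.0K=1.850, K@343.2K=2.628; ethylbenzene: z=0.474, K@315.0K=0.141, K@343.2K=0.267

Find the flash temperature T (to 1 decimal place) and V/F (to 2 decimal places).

Adiabatic flash: solve Rachford–Rice at each trial T, then check hF = ψ·hV(T) + (1−ψ)·hL(T).
  T = 315.0 K: K = (1.850, 0.141), RR gives ψ = 0.055, H_out = 2.029 kJ/mol
  T = 343.2 K: K = (2.628, 0.267), RR gives ψ = 0.426, H_out = 19.368 kJ/mol
  T = 329.1 K: K = (2.222, 0.197), RR gives ψ = 0.267, H_out = 11.757 kJ/mol
  T = 322.1 K: K = (2.033, 0.167), RR gives ψ = 0.173, H_out = 7.369 kJ/mol
  T = 318.6 K: K = (1.941, 0.154), RR gives ψ = 0.118, H_out = 4.882 kJ/mol
  T = 316.8 K: K = (1.895, 0.147), RR gives ψ = 0.088, H_out = 3.499 kJ/mol
  T = 317.7 K: K = (1.918, 0.151), RR gives ψ = 0.103, H_out = 4.200 kJ/mol
Linear interpolation between T = 316.8 (H_out = 3.499) and T = 317.7 (H_out = 4.200) on hF = 4.004 gives T ≈ 317.4 K, at which ψ = 0.10.

T = 317.4 K, V/F = 0.10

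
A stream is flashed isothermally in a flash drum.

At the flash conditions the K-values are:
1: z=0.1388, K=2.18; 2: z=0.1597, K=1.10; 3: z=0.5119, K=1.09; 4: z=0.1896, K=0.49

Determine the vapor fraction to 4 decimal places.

ψ = 0.6867

Rachford–Rice: g(ψ) = Σ zᵢ(Kᵢ−1)/(1+ψ(Kᵢ−1)) = 0.
Check two-phase: ΣzᵢKᵢ = 1.1291 > 1 and Σzᵢ/Kᵢ = 1.0654 > 1, so g(0) = 0.1291 > 0 and g(1) = -0.0654 < 0.
Newton–Raphson from ψ = 0.5:
  ψ = 0.5000: g = 0.03251, g' = -0.1705 → ψ = 0.6906
  ψ = 0.6906: g = -0.00072, g' = -0.1813 → ψ = 0.6867
Converged at ψ = 0.6867.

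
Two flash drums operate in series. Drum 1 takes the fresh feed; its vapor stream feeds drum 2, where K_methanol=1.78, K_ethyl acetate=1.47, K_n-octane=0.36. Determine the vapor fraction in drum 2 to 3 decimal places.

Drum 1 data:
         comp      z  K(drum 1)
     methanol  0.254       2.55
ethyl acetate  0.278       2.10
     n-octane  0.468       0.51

V/F (drum 2) = 0.380

Drum 1:
Material balance + equilibrium reduce to Σ zᵢ(Kᵢ−1)/(1+ψ₁(Kᵢ−1)) = 0.
Feasibility: ΣzᵢKᵢ = 1.470, Σzᵢ/Kᵢ = 1.150 — both > 1, two phases present.
Newton–Raphson from ψ₁ = 0.55:
  ψ₁ = 0.550: g = 0.0891, g' = -0.519 → ψ₁ = 0.722
  ψ₁ = 0.722: g = 0.0015, g' = -0.509 → ψ₁ = 0.725
Converged at ψ₁ = 0.725.
Drum-1 compositions:
  methanol: x = 0.120, y = 0.305
  ethyl acetate: x = 0.155, y = 0.325
  n-octane: x = 0.726, y = 0.370
Drum-2 feed = drum-1 vapor: z₂ = (0.3051, 0.3248, 0.3701).
Drum 2:
Material balance + equilibrium reduce to Σ zᵢ(Kᵢ−1)/(1+ψ₂(Kᵢ−1)) = 0.
Feasibility: ΣzᵢKᵢ = 1.154, Σzᵢ/Kᵢ = 1.420 — both > 1, two phases present.
Newton–Raphson from ψ₂ = 0.5:
  ψ₂ = 0.500: g = -0.0535, g' = -0.471 → ψ₂ = 0.386
  ψ₂ = 0.386: g = -0.0026, g' = -0.429 → ψ₂ = 0.380
Converged at ψ₂ = 0.380.
  methanol: x = 0.235, y = 0.419
  ethyl acetate: x = 0.276, y = 0.405
  n-octane: x = 0.489, y = 0.176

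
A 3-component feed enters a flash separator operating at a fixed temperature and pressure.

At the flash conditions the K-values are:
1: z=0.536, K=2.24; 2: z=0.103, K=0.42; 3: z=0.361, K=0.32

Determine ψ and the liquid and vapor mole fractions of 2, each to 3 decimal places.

ψ = 0.439, x_2 = 0.138, y_2 = 0.058

Newton–Raphson from ψ = 0.5:
  ψ = 0.500: g = -0.0458, g' = -0.766 → ψ = 0.440
  ψ = 0.440: g = -0.0006, g' = -0.747 → ψ = 0.439
Converged at ψ = 0.439.
Compositions from xᵢ = zᵢ/(1+ψ(Kᵢ−1)), yᵢ = Kᵢxᵢ:
  1: x = 0.347, y = 0.777
  2: x = 0.138, y = 0.058
  3: x = 0.515, y = 0.165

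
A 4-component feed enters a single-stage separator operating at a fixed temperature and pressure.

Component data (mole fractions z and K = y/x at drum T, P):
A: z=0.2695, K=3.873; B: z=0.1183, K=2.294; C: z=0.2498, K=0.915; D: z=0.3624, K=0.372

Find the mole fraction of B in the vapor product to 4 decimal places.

Newton–Raphson from V/F = 0.61:
  V/F = 0.6100: g = -0.02446, g' = -0.7330 → V/F = 0.5766
Converged at V/F = 0.5766.
Compositions from xᵢ = zᵢ/(1+V/F(Kᵢ−1)), yᵢ = Kᵢxᵢ:
  A: x = 0.1014, y = 0.3929
  B: x = 0.0677, y = 0.1554
  C: x = 0.2627, y = 0.2403
  D: x = 0.5681, y = 0.2113

y_B = 0.1554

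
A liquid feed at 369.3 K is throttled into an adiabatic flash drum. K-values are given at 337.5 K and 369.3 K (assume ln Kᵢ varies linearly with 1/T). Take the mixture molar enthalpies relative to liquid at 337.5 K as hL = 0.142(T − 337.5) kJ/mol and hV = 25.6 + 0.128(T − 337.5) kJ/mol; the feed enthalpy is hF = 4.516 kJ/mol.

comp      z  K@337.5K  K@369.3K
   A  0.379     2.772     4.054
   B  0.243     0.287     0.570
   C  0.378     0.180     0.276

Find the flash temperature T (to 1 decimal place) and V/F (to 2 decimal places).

Adiabatic flash: solve Rachford–Rice at each trial T, then check hF = ψ·hV(T) + (1−ψ)·hL(T).
  T = 337.5 K: K = (2.772, 0.287, 0.180), RR gives ψ = 0.136, H_out = 3.491 kJ/mol
  T = 369.3 K: K = (4.054, 0.570, 0.276), RR gives ψ = 0.408, H_out = 14.783 kJ/mol
  T = 353.4 K: K = (3.381, 0.411, 0.225), RR gives ψ = 0.277, H_out = 9.280 kJ/mol
  T = 345.4 K: K = (3.067, 0.344, 0.202), RR gives ψ = 0.209, H_out = 6.452 kJ/mol
  T = 341.4 K: K = (2.915, 0.314, 0.191), RR gives ψ = 0.173, H_out = 4.981 kJ/mol
  T = 339.4 K: K = (2.841, 0.300, 0.185), RR gives ψ = 0.155, H_out = 4.225 kJ/mol
Linear interpolation between T = 339.4 (H_out = 4.225) and T = 341.4 (H_out = 4.981) on hF = 4.516 gives T ≈ 340.2 K, at which ψ = 0.16.

T = 340.2 K, V/F = 0.16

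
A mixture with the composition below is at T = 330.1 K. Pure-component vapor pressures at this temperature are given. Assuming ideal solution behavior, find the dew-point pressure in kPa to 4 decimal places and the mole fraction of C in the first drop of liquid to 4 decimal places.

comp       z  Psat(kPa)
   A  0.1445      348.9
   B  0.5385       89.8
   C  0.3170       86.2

At the dew point ψ → 1, so Σzᵢ/Kᵢ = 1 with Kᵢ = Pᵢˢᵃᵗ/P ⇒ 1/P = Σzᵢ/Pᵢˢᵃᵗ.
1/P = 0.1445/348.9 + 0.5385/89.8 + 0.3170/86.2 = 0.0100883 ⇒ P = 99.1246 kPa
xᵢ = zᵢP/Pᵢˢᵃᵗ ⇒ x_C = 0.3170·99.1246/86.2 = 0.3645

Pdew = 99.1246 kPa, x_C = 0.3645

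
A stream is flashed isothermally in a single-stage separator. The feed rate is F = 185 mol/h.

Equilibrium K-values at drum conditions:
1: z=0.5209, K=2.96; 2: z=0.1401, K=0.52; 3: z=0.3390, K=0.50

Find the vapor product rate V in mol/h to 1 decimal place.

V = 149.7 mol/h

Rachford–Rice: g(β) = Σ zᵢ(Kᵢ−1)/(1+β(Kᵢ−1)) = 0.
g(0) = ΣzᵢKᵢ − 1 = 0.7842 and g(1) = 1 − Σzᵢ/Kᵢ = -0.1234, so a root lies in (0, 1).
Newton–Raphson from β = 0.5:
  β = 0.5000: g = 0.20115, g' = -0.7170 → β = 0.7806
  β = 0.7806: g = 0.01802, g' = -0.6232 → β = 0.8095
Converged at β = 0.8095.
Then V = β·F = 0.8095·185 = 149.7 mol/h and L = F − V = 35.3 mol/h.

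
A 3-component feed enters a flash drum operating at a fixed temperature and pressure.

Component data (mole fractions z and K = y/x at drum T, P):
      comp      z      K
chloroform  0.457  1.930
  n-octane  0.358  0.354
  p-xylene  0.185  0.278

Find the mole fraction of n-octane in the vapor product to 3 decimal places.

y_n-octane = 0.135

Newton iteration, β⁰ = 0.5:
  β = 0.500: g = -0.2605, g' = -0.746 → β = 0.151
  β = 0.151: g = -0.0335, g' = -0.609 → β = 0.096
Converged at β = 0.096.
Compositions from xᵢ = zᵢ/(1+β(Kᵢ−1)), yᵢ = Kᵢxᵢ:
  chloroform: x = 0.419, y = 0.810
  n-octane: x = 0.382, y = 0.135
  p-xylene: x = 0.199, y = 0.055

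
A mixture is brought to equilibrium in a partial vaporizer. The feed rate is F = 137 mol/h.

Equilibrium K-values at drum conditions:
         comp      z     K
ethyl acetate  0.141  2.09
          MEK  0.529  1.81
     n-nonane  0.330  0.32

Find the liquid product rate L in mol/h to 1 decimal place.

Iterate (Newton) starting at ψ = 0.58:
  ψ = 0.580: g = 0.0151, g' = -0.640 → ψ = 0.604
  ψ = 0.604: g = -0.0002, g' = -0.657 → ψ = 0.603
Converged at ψ = 0.603.
Then V = ψ·F = 0.6034·137 = 82.7 mol/h and L = F − V = 54.3 mol/h.

L = 54.3 mol/h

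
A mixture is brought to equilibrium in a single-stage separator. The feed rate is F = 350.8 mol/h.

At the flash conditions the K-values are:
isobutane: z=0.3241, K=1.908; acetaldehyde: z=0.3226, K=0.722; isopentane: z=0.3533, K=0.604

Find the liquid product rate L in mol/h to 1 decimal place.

L = 278.0 mol/h

Rachford–Rice: g(β) = Σ zᵢ(Kᵢ−1)/(1+β(Kᵢ−1)) = 0.
Feasibility: ΣzᵢKᵢ = 1.0647, Σzᵢ/Kᵢ = 1.2016 — both > 1, two phases present.
Newton iteration, β⁰ = 0.5:
  β = 0.5000: g = -0.07621, g' = -0.2462 → β = 0.1904
  β = 0.1904: g = 0.00490, g' = -0.2868 → β = 0.2075
  β = 0.2075: g = 0.00003, g' = -0.2831 → β = 0.2076
Converged at β = 0.2076.
Then V = β·F = 0.2076·350.8 = 72.8 mol/h and L = F − V = 278.0 mol/h.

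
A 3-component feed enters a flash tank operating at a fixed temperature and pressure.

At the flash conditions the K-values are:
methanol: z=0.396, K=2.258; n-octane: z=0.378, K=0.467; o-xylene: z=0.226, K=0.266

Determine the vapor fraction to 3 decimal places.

ψ = 0.169

Rachford–Rice: g(ψ) = Σ zᵢ(Kᵢ−1)/(1+ψ(Kᵢ−1)) = 0.
Check two-phase: ΣzᵢKᵢ = 1.131 > 1 and Σzᵢ/Kᵢ = 1.834 > 1, so g(0) = 0.131 > 0 and g(1) = -0.834 < 0.
Newton iteration, ψ⁰ = 0.5:
  ψ = 0.500: g = -0.2309, g' = -0.740 → ψ = 0.188
  ψ = 0.188: g = -0.0133, g' = -0.706 → ψ = 0.169
Converged at ψ = 0.169.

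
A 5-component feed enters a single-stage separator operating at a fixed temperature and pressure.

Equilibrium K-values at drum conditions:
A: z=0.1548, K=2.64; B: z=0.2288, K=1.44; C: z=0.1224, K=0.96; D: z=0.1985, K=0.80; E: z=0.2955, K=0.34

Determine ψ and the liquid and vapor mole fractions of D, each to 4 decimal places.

Material balance + equilibrium reduce to Σ zᵢ(Kᵢ−1)/(1+ψ(Kᵢ−1)) = 0.
Feasibility: ΣzᵢKᵢ = 1.1149, Σzᵢ/Kᵢ = 1.4623 — both > 1, two phases present.
Iterate (Newton) starting at ψ = 0.5:
  ψ = 0.5000: g = -0.11819, g' = -0.4522 → ψ = 0.2386
  ψ = 0.2386: g = -0.00456, g' = -0.4416 → ψ = 0.2283
  ψ = 0.2283: g = 0.00001, g' = -0.4443 → ψ = 0.2284
Converged at ψ = 0.2284.
Compositions from xᵢ = zᵢ/(1+ψ(Kᵢ−1)), yᵢ = Kᵢxᵢ:
  A: x = 0.1126, y = 0.2973
  B: x = 0.2079, y = 0.2994
  C: x = 0.1235, y = 0.1186
  D: x = 0.2080, y = 0.1664
  E: x = 0.3479, y = 0.1183

ψ = 0.2284, x_D = 0.2080, y_D = 0.1664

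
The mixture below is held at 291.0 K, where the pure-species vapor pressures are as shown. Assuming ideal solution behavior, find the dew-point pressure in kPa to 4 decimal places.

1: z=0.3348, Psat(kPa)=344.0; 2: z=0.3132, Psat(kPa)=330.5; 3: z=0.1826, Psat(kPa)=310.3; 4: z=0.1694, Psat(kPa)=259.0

Pdew = 316.1128 kPa

At the dew point ψ → 1, so Σzᵢ/Kᵢ = 1 with Kᵢ = Pᵢˢᵃᵗ/P ⇒ 1/P = Σzᵢ/Pᵢˢᵃᵗ.
1/P = 0.3348/344.0 + 0.3132/330.5 + 0.1826/310.3 + 0.1694/259.0 = 0.0031634 ⇒ P = 316.1128 kPa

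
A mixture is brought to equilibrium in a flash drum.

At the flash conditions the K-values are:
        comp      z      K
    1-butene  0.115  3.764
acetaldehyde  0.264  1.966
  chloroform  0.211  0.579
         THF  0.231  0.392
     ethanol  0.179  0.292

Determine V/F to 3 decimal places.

Rachford–Rice: g(V/F) = Σ zᵢ(Kᵢ−1)/(1+V/F(Kᵢ−1)) = 0.
Check two-phase: ΣzᵢKᵢ = 1.217 > 1 and Σzᵢ/Kᵢ = 1.732 > 1, so g(0) = 0.217 > 0 and g(1) = -0.732 < 0.
Newton–Raphson from V/F = 0.34:
  V/F = 0.340: g = -0.0918, g' = -0.715 → V/F = 0.212
  V/F = 0.212: g = 0.0045, g' = -0.801 → V/F = 0.217
Converged at V/F = 0.217.

V/F = 0.217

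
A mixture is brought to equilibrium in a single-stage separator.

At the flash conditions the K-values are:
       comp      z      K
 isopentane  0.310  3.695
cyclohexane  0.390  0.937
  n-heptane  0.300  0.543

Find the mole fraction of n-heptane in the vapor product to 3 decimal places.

y_n-heptane = 0.268

Material balance + equilibrium reduce to Σ zᵢ(Kᵢ−1)/(1+ψ(Kᵢ−1)) = 0.
Check two-phase: ΣzᵢKᵢ = 1.674 > 1 and Σzᵢ/Kᵢ = 1.053 > 1, so g(0) = 0.674 > 0 and g(1) = -0.053 < 0.
Newton–Raphson from ψ = 0.62:
  ψ = 0.620: g = 0.0959, g' = -0.439 → ψ = 0.838
  ψ = 0.838: g = 0.0081, g' = -0.378 → ψ = 0.860
Converged at ψ = 0.860.
Compositions from xᵢ = zᵢ/(1+ψ(Kᵢ−1)), yᵢ = Kᵢxᵢ:
  isopentane: x = 0.093, y = 0.345
  cyclohexane: x = 0.412, y = 0.386
  n-heptane: x = 0.494, y = 0.268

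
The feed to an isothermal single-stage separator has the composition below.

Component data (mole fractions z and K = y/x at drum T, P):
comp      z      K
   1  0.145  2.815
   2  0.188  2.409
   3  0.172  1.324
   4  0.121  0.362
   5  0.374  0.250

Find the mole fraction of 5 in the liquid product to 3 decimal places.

x_5 = 0.456

Rachford–Rice: g(ψ) = Σ zᵢ(Kᵢ−1)/(1+ψ(Kᵢ−1)) = 0.
g(0) = ΣzᵢKᵢ − 1 = 0.226 and g(1) = 1 − Σzᵢ/Kᵢ = -1.090, so a root lies in (0, 1).
Newton iteration, ψ⁰ = 0.36:
  ψ = 0.360: g = -0.0996, g' = -0.831 → ψ = 0.240
Converged at ψ = 0.240.
Compositions from xᵢ = zᵢ/(1+ψ(Kᵢ−1)), yᵢ = Kᵢxᵢ:
  1: x = 0.101, y = 0.284
  2: x = 0.141, y = 0.339
  3: x = 0.160, y = 0.211
  4: x = 0.143, y = 0.052
  5: x = 0.456, y = 0.114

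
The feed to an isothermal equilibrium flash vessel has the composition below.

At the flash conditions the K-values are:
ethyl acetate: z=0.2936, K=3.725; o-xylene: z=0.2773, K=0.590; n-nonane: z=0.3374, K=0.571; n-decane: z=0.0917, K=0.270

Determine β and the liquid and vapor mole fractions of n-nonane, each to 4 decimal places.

Material balance + equilibrium reduce to Σ zᵢ(Kᵢ−1)/(1+β(Kᵢ−1)) = 0.
Check two-phase: ΣzᵢKᵢ = 1.4747 > 1 and Σzᵢ/Kᵢ = 1.4793 > 1, so g(0) = 0.4747 > 0 and g(1) = -0.4793 < 0.
Newton–Raphson from β = 0.5:
  β = 0.5000: g = -0.09405, g' = -0.6862 → β = 0.3629
  β = 0.3629: g = 0.00616, g' = -0.7930 → β = 0.3707
  β = 0.3707: g = 0.00004, g' = -0.7840 → β = 0.3708
Converged at β = 0.3708.
Compositions from xᵢ = zᵢ/(1+β(Kᵢ−1)), yᵢ = Kᵢxᵢ:
  ethyl acetate: x = 0.1460, y = 0.5440
  o-xylene: x = 0.3270, y = 0.1929
  n-nonane: x = 0.4012, y = 0.2291
  n-decane: x = 0.1257, y = 0.0339

β = 0.3708, x_n-nonane = 0.4012, y_n-nonane = 0.2291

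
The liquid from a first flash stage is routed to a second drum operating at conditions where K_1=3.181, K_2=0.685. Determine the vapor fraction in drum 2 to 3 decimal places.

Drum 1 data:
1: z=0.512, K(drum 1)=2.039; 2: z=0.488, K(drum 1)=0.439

V/F (drum 2) = 0.815

Drum 1:
Material balance + equilibrium reduce to Σ zᵢ(Kᵢ−1)/(1+ψ₁(Kᵢ−1)) = 0.
Check two-phase: ΣzᵢKᵢ = 1.258 > 1 and Σzᵢ/Kᵢ = 1.363 > 1, so g(0) = 0.258 > 0 and g(1) = -0.363 < 0.
Iterate (Newton) starting at ψ₁ = 0.5:
  ψ₁ = 0.500: g = -0.0304, g' = -0.536 → ψ₁ = 0.443
Converged at ψ₁ = 0.443.
Drum-1 compositions:
  1: x = 0.351, y = 0.715
  2: x = 0.649, y = 0.285
Drum-2 feed = drum-1 liquid: z₂ = (0.3506, 0.6494).
Drum 2:
Let ψ₂ = V/F and solve Σ zᵢ(Kᵢ−1)/(1+ψ₂(Kᵢ−1)) = 0.
Feasibility: ΣzᵢKᵢ = 1.560, Σzᵢ/Kᵢ = 1.058 — both > 1, two phases present.
Binary case is linear: z₁(K₁−1)(1+ψ₂(K₂−1)) + z₂(K₂−1)(1+ψ₂(K₁−1)) = 0
⇒ ψ₂ = [z₁(K₁−1)+z₂(K₂−1)] / [−(K₁−1)(K₂−1)] = 0.5602/0.6870 = 0.815
  1: x = 0.126, y = 0.401
  2: x = 0.874, y = 0.599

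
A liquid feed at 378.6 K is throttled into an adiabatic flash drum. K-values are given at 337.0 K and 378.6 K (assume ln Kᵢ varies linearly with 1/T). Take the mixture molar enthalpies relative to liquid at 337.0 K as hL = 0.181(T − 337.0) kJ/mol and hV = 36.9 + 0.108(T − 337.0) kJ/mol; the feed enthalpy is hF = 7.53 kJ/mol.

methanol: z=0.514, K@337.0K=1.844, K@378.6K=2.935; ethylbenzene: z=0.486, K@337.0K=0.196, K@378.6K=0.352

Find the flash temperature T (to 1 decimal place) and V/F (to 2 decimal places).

T = 343.8 K, V/F = 0.17

Adiabatic flash: solve Rachford–Rice at each trial T, then check hF = ψ·hV(T) + (1−ψ)·hL(T).
  T = 337.0 K: K = (1.844, 0.196), RR gives ψ = 0.063, H_out = 2.342 kJ/mol
  T = 378.6 K: K = (2.935, 0.352), RR gives ψ = 0.542, H_out = 25.885 kJ/mol
  T = 357.8 K: K = (2.358, 0.267), RR gives ψ = 0.344, H_out = 15.919 kJ/mol
  T = 347.4 K: K = (2.093, 0.230), RR gives ψ = 0.223, H_out = 9.933 kJ/mol
  T = 342.2 K: K = (1.966, 0.213), RR gives ψ = 0.150, H_out = 6.413 kJ/mol
  T = 344.8 K: K = (2.029, 0.221), RR gives ψ = 0.188, H_out = 8.231 kJ/mol
  T = 343.5 K: K = (1.998, 0.217), RR gives ψ = 0.169, H_out = 7.337 kJ/mol
Linear interpolation between T = 343.5 (H_out = 7.337) and T = 344.8 (H_out = 8.231) on hF = 7.53 gives T ≈ 343.8 K, at which ψ = 0.17.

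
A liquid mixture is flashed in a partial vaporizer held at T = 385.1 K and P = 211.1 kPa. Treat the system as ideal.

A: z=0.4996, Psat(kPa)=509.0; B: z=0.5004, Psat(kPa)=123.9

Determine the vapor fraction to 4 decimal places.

ψ = 0.8549

Raoult's law: Kᵢ = Pᵢˢᵃᵗ/P = Pᵢˢᵃᵗ/211.1.
  K_A = 509.0/211.1 = 2.411180, K_B = 123.9/211.1 = 0.586926
Let ψ = V/F and solve Σ zᵢ(Kᵢ−1)/(1+ψ(Kᵢ−1)) = 0.
Feasibility: ΣzᵢKᵢ = 1.4983, Σzᵢ/Kᵢ = 1.0598 — both > 1, two phases present.
Iterate (Newton) starting at ψ = 0.5:
  ψ = 0.5000: g = 0.15285, g' = -0.4776 → ψ = 0.8200
  ψ = 0.8200: g = 0.01424, g' = -0.4091 → ψ = 0.8548
  ψ = 0.8548: g = 0.00001, g' = -0.4084 → ψ = 0.8549
Converged at ψ = 0.8549.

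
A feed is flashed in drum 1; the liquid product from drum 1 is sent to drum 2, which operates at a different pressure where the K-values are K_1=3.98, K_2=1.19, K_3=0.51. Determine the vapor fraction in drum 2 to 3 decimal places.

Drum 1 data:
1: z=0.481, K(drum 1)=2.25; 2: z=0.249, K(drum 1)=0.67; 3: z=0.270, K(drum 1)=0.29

V/F (drum 2) = 0.788

Drum 1:
Rachford–Rice: g(ψ₁) = Σ zᵢ(Kᵢ−1)/(1+ψ₁(Kᵢ−1)) = 0.
g(0) = ΣzᵢKᵢ − 1 = 0.327 and g(1) = 1 − Σzᵢ/Kᵢ = -0.516, so a root lies in (0, 1).
Newton–Raphson from ψ₁ = 0.5:
  ψ₁ = 0.500: g = -0.0256, g' = -0.651 → ψ₁ = 0.461
  ψ₁ = 0.461: g = -0.0002, g' = -0.641 → ψ₁ = 0.460
Converged at ψ₁ = 0.460.
Drum-1 compositions:
  1: x = 0.305, y = 0.687
  2: x = 0.294, y = 0.197
  3: x = 0.401, y = 0.116
Drum-2 feed = drum-1 liquid: z₂ = (0.3053, 0.2936, 0.4011).
Drum 2:
Let ψ₂ = V/F and solve Σ zᵢ(Kᵢ−1)/(1+ψ₂(Kᵢ−1)) = 0.
g(0) = ΣzᵢKᵢ − 1 = 0.769 and g(1) = 1 − Σzᵢ/Kᵢ = -0.110, so a root lies in (0, 1).
Iterate (Newton) starting at ψ₂ = 0.53:
  ψ₂ = 0.530: g = 0.1379, g' = -0.592 → ψ₂ = 0.763
  ψ₂ = 0.763: g = 0.0128, g' = -0.507 → ψ₂ = 0.788
Converged at ψ₂ = 0.788.
  1: x = 0.091, y = 0.363
  2: x = 0.255, y = 0.304
  3: x = 0.653, y = 0.333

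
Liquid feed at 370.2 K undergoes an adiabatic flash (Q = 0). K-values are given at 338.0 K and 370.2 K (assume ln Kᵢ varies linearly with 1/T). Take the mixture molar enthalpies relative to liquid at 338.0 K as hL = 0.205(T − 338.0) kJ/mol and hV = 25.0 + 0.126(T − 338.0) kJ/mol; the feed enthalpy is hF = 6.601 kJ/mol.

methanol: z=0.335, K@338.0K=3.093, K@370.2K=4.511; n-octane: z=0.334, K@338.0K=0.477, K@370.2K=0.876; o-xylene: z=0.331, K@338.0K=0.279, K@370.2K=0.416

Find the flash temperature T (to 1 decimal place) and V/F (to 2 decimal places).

Adiabatic flash: solve Rachford–Rice at each trial T, then check hF = ψ·hV(T) + (1−ψ)·hL(T).
  T = 338.0 K: K = (3.093, 0.477, 0.279), RR gives ψ = 0.219, H_out = 5.477 kJ/mol
  T = 370.2 K: K = (4.511, 0.876, 0.416), RR gives ψ = 0.653, H_out = 21.255 kJ/mol
  T = 354.1 K: K = (3.767, 0.655, 0.344), RR gives ψ = 0.414, H_out = 13.113 kJ/mol
  T = 346.1 K: K = (3.424, 0.562, 0.311), RR gives ψ = 0.314, H_out = 9.312 kJ/mol
  T = 342.1 K: K = (3.258, 0.519, 0.295), RR gives ψ = 0.267, H_out = 7.426 kJ/mol
  T = 340.1 K: K = (3.177, 0.498, 0.287), RR gives ψ = 0.244, H_out = 6.479 kJ/mol
Linear interpolation between T = 340.1 (H_out = 6.479) and T = 342.1 (H_out = 7.426) on hF = 6.601 gives T ≈ 340.4 K, at which ψ = 0.25.

T = 340.4 K, V/F = 0.25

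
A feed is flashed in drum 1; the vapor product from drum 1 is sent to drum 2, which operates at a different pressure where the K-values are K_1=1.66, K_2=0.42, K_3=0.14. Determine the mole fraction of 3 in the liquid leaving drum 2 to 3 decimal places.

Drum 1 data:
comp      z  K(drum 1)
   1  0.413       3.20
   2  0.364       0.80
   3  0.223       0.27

Drum 1:
Material balance + equilibrium reduce to Σ zᵢ(Kᵢ−1)/(1+ψ₁(Kᵢ−1)) = 0.
g(0) = ΣzᵢKᵢ − 1 = 0.673 and g(1) = 1 − Σzᵢ/Kᵢ = -0.410, so a root lies in (0, 1).
Iterate (Newton) starting at ψ₁ = 0.5:
  ψ₁ = 0.500: g = 0.0954, g' = -0.766 → ψ₁ = 0.625
Converged at ψ₁ = 0.625.
Drum-1 compositions:
  1: x = 0.174, y = 0.556
  2: x = 0.416, y = 0.333
  3: x = 0.410, y = 0.111
Drum-2 feed = drum-1 vapor: z₂ = (0.5565, 0.3328, 0.1107).
Drum 2:
Material balance + equilibrium reduce to Σ zᵢ(Kᵢ−1)/(1+ψ₂(Kᵢ−1)) = 0.
Check two-phase: ΣzᵢKᵢ = 1.079 > 1 and Σzᵢ/Kᵢ = 1.919 > 1, so g(0) = 0.079 > 0 and g(1) = -0.919 < 0.
Iterate (Newton) starting at ψ₂ = 0.38:
  ψ₂ = 0.380: g = -0.0954, g' = -0.520 → ψ₂ = 0.196
  ψ₂ = 0.196: g = -0.0073, g' = -0.451 → ψ₂ = 0.180
Converged at ψ₂ = 0.180.
  1: x = 0.497, y = 0.826
  2: x = 0.372, y = 0.156
  3: x = 0.131, y = 0.018

x_3 (drum 2) = 0.131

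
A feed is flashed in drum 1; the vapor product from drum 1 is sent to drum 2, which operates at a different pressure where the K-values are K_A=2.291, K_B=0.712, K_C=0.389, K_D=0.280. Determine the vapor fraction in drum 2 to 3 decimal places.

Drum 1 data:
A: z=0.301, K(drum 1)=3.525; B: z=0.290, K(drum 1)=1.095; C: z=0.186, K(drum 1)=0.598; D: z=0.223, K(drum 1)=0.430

Drum 1:
Material balance + equilibrium reduce to Σ zᵢ(Kᵢ−1)/(1+ψ₁(Kᵢ−1)) = 0.
Feasibility: ΣzᵢKᵢ = 1.586, Σzᵢ/Kᵢ = 1.180 — both > 1, two phases present.
Newton–Raphson from ψ₁ = 0.59:
  ψ₁ = 0.590: g = 0.0418, g' = -0.528 → ψ₁ = 0.669
  ψ₁ = 0.669: g = 0.0007, g' = -0.513 → ψ₁ = 0.671
Converged at ψ₁ = 0.671.
Drum-1 compositions:
  A: x = 0.112, y = 0.394
  B: x = 0.273, y = 0.299
  C: x = 0.255, y = 0.152
  D: x = 0.361, y = 0.155
Drum-2 feed = drum-1 vapor: z₂ = (0.3940, 0.2985, 0.1523, 0.1552).
Drum 2:
Let ψ₂ = V/F and solve Σ zᵢ(Kᵢ−1)/(1+ψ₂(Kᵢ−1)) = 0.
g(0) = ΣzᵢKᵢ − 1 = 0.218 and g(1) = 1 − Σzᵢ/Kᵢ = -0.537, so a root lies in (0, 1).
Newton iteration, ψ₂⁰ = 0.5:
  ψ₂ = 0.500: g = -0.0999, g' = -0.591 → ψ₂ = 0.331
  ψ₂ = 0.331: g = -0.0019, g' = -0.581 → ψ₂ = 0.328
Converged at ψ₂ = 0.328.
  A: x = 0.277, y = 0.634
  B: x = 0.330, y = 0.235
  C: x = 0.190, y = 0.074
  D: x = 0.203, y = 0.057

V/F (drum 2) = 0.328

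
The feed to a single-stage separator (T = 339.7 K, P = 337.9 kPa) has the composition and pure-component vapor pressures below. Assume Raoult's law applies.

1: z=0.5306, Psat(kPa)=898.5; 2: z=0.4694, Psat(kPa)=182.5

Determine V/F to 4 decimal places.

V/F = 0.8708

Raoult's law: Kᵢ = Pᵢˢᵃᵗ/P = Pᵢˢᵃᵗ/337.9.
  K_1 = 898.5/337.9 = 2.659071, K_2 = 182.5/337.9 = 0.540101
Material balance + equilibrium reduce to Σ zᵢ(Kᵢ−1)/(1+V/F(Kᵢ−1)) = 0.
Check two-phase: ΣzᵢKᵢ = 1.6644 > 1 and Σzᵢ/Kᵢ = 1.0686 > 1, so g(0) = 0.6644 > 0 and g(1) = -0.0686 < 0.
Binary case is linear: z₁(K₁−1)(1+V/F(K₂−1)) + z₂(K₂−1)(1+V/F(K₁−1)) = 0
⇒ V/F = [z₁(K₁−1)+z₂(K₂−1)] / [−(K₁−1)(K₂−1)] = 0.66443/0.76301 = 0.8708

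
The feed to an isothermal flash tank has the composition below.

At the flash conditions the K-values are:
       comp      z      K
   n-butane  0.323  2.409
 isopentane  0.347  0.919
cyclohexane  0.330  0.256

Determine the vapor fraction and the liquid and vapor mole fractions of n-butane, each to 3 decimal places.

Iterate (Newton) starting at ψ = 0.5:
  ψ = 0.500: g = -0.1532, g' = -0.686 → ψ = 0.277
  ψ = 0.277: g = -0.0105, g' = -0.624 → ψ = 0.260
Converged at ψ = 0.260.
Compositions from xᵢ = zᵢ/(1+ψ(Kᵢ−1)), yᵢ = Kᵢxᵢ:
  n-butane: x = 0.236, y = 0.570
  isopentane: x = 0.354, y = 0.326
  cyclohexane: x = 0.409, y = 0.105

ψ = 0.260, x_n-butane = 0.236, y_n-butane = 0.570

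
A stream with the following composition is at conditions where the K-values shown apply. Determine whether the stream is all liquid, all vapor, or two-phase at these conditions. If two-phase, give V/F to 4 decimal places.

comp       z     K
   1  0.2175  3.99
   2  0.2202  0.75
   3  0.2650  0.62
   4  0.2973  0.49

two-phase, V/F = 0.2870

ΣzᵢKᵢ = 1.3430; Σzᵢ/Kᵢ = 1.3823.
Both exceed 1, so a two-phase solution exists.
Newton iteration, ψ⁰ = 0.5:
  ψ = 0.5000: g = -0.13010, g' = -0.5280 → ψ = 0.2536
  ψ = 0.2536: g = 0.02552, g' = -0.7936 → ψ = 0.2857
  ψ = 0.2857: g = 0.00096, g' = -0.7356 → ψ = 0.2870
Converged at ψ = 0.2870.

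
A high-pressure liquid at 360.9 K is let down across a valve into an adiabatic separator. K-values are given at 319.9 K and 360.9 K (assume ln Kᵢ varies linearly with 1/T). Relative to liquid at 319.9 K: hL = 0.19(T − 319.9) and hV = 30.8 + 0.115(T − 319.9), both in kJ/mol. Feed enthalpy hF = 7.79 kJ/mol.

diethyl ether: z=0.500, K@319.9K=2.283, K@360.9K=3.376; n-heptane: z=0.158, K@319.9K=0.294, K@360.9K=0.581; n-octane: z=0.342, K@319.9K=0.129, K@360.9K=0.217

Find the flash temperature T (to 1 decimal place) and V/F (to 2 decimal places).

Adiabatic flash: solve Rachford–Rice at each trial T, then check hF = ψ·hV(T) + (1−ψ)·hL(T).
  T = 319.9 K: K = (2.283, 0.294, 0.129), RR gives ψ = 0.220, H_out = 6.768 kJ/mol
  T = 360.9 K: K = (3.376, 0.581, 0.217), RR gives ψ = 0.516, H_out = 22.094 kJ/mol
  T = 340.4 K: K = (2.809, 0.422, 0.170), RR gives ψ = 0.384, H_out = 15.123 kJ/mol
  T = 330.1 K: K = (2.539, 0.354, 0.149), RR gives ψ = 0.308, H_out = 11.188 kJ/mol
  T = 325.0 K: K = (2.410, 0.323, 0.139), RR gives ψ = 0.266, H_out = 9.061 kJ/mol
  T = 322.4 K: K = (2.345, 0.308, 0.134), RR gives ψ = 0.243, H_out = 7.915 kJ/mol
  T = 321.1 K: K = (2.313, 0.301, 0.131), RR gives ψ = 0.231, H_out = 7.325 kJ/mol
Linear interpolation between T = 321.1 (H_out = 7.325) and T = 322.4 (H_out = 7.915) on hF = 7.79 gives T ≈ 322.1 K, at which ψ = 0.24.

T = 322.1 K, V/F = 0.24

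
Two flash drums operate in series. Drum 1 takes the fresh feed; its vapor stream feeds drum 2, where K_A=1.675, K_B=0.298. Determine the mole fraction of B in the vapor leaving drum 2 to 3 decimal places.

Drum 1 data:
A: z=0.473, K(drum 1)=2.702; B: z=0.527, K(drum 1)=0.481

Drum 1:
Rachford–Rice: g(ψ₁) = Σ zᵢ(Kᵢ−1)/(1+ψ₁(Kᵢ−1)) = 0.
Check two-phase: ΣzᵢKᵢ = 1.532 > 1 and Σzᵢ/Kᵢ = 1.271 > 1, so g(0) = 0.532 > 0 and g(1) = -0.271 < 0.
Binary case is linear: z₁(K₁−1)(1+ψ₁(K₂−1)) + z₂(K₂−1)(1+ψ₁(K₁−1)) = 0
⇒ ψ₁ = [z₁(K₁−1)+z₂(K₂−1)] / [−(K₁−1)(K₂−1)] = 0.5315/0.8833 = 0.602
Drum-1 compositions:
  A: x = 0.234, y = 0.631
  B: x = 0.766, y = 0.369
Drum-2 feed = drum-1 vapor: z₂ = (0.6314, 0.3686).
Drum 2:
Rachford–Rice: g(ψ₂) = Σ zᵢ(Kᵢ−1)/(1+ψ₂(Kᵢ−1)) = 0.
Feasibility: ΣzᵢKᵢ = 1.167, Σzᵢ/Kᵢ = 1.614 — both > 1, two phases present.
Binary case is linear: z₁(K₁−1)(1+ψ₂(K₂−1)) + z₂(K₂−1)(1+ψ₂(K₁−1)) = 0
⇒ ψ₂ = [z₁(K₁−1)+z₂(K₂−1)] / [−(K₁−1)(K₂−1)] = 0.1674/0.4738 = 0.353
  A: x = 0.510, y = 0.854
  B: x = 0.490, y = 0.146

y_B (drum 2) = 0.146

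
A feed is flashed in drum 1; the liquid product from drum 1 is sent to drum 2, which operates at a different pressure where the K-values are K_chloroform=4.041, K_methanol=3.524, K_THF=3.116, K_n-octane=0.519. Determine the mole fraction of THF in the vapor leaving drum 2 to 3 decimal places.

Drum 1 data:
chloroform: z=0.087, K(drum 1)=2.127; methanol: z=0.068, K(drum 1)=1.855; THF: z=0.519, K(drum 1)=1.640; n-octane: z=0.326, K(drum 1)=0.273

y_THF (drum 2) = 0.452

Drum 1:
Material balance + equilibrium reduce to Σ zᵢ(Kᵢ−1)/(1+ψ₁(Kᵢ−1)) = 0.
Feasibility: ΣzᵢKᵢ = 1.251, Σzᵢ/Kᵢ = 1.588 — both > 1, two phases present.
Newton–Raphson from ψ₁ = 0.61:
  ψ₁ = 0.610: g = -0.0906, g' = -0.727 → ψ₁ = 0.485
  ψ₁ = 0.485: g = -0.0082, g' = -0.606 → ψ₁ = 0.472
Converged at ψ₁ = 0.472.
Drum-1 compositions:
  chloroform: x = 0.057, y = 0.121
  methanol: x = 0.048, y = 0.090
  THF: x = 0.399, y = 0.654
  n-octane: x = 0.496, y = 0.135
Drum-2 feed = drum-1 liquid: z₂ = (0.0568, 0.0485, 0.3987, 0.4960).
Drum 2:
Let ψ₂ = V/F and solve Σ zᵢ(Kᵢ−1)/(1+ψ₂(Kᵢ−1)) = 0.
Check two-phase: ΣzᵢKᵢ = 1.900 > 1 and Σzᵢ/Kᵢ = 1.112 > 1, so g(0) = 0.900 > 0 and g(1) = -0.112 < 0.
Iterate (Newton) starting at ψ₂ = 0.5:
  ψ₂ = 0.500: g = 0.2184, g' = -0.763 → ψ₂ = 0.786
  ψ₂ = 0.786: g = 0.0251, g' = -0.629 → ψ₂ = 0.826
Converged at ψ₂ = 0.826.
  chloroform: x = 0.016, y = 0.065
  methanol: x = 0.016, y = 0.055
  THF: x = 0.145, y = 0.452
  n-octane: x = 0.823, y = 0.427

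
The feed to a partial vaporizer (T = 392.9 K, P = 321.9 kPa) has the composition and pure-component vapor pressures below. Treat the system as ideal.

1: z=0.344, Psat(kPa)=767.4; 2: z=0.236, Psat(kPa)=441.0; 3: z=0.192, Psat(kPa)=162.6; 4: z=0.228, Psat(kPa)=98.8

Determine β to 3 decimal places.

β = 0.478

Raoult's law: Kᵢ = Pᵢˢᵃᵗ/P = Pᵢˢᵃᵗ/321.9.
  K_1 = 767.4/321.9 = 2.38397, K_2 = 441.0/321.9 = 1.36999, K_3 = 162.6/321.9 = 0.50513, K_4 = 98.8/321.9 = 0.30693
Let β = V/F and solve Σ zᵢ(Kᵢ−1)/(1+β(Kᵢ−1)) = 0.
g(0) = ΣzᵢKᵢ − 1 = 0.310 and g(1) = 1 − Σzᵢ/Kᵢ = -0.440, so a root lies in (0, 1).
Iterate (Newton) starting at β = 0.5:
  β = 0.500: g = -0.0130, g' = -0.593 → β = 0.478
Converged at β = 0.478.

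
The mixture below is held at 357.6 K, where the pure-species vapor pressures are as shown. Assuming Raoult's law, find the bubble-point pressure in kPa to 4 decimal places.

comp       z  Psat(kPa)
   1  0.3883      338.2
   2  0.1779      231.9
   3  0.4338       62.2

At the bubble point ψ → 0, so ΣzᵢKᵢ = 1 with Kᵢ = Pᵢˢᵃᵗ/P ⇒ P = ΣzᵢPᵢˢᵃᵗ.
P = 0.3883·338.2 + 0.1779·231.9 + 0.4338·62.2 = 199.5604 kPa

Pbub = 199.5604 kPa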